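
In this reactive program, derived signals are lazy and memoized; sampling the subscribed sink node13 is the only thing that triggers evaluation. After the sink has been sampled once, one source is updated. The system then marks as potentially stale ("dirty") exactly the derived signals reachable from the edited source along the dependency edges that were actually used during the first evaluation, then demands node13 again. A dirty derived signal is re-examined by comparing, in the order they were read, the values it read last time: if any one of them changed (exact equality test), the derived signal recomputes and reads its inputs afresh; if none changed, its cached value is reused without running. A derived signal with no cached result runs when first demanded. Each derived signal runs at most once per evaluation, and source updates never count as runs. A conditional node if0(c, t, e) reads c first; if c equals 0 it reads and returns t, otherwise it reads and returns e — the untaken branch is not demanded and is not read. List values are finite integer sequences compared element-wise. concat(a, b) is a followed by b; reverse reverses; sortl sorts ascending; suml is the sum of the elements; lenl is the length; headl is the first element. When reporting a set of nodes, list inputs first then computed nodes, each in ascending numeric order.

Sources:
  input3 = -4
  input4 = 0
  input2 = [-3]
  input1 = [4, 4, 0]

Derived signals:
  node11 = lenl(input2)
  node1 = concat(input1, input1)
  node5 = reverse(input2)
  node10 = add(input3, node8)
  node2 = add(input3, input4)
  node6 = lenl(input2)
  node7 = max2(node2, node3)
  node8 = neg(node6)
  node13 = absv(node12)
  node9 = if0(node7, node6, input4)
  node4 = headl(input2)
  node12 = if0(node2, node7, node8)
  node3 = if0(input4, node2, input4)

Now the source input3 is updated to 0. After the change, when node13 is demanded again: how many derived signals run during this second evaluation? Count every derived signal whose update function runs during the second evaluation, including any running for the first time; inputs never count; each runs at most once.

First demand of the output computes:
  node2 = add(-4, 0) = -4
  node6 = lenl([-3]) = 1
  node8 = neg(1) = -1
  node12 = if0(node2=-4 -> else branch node8) = -1
  node13 = absv(-1) = 1

After the edit, cleaning proceeds:
  node2: a read changed (input3 -4->0) — executes, giving 0.
  node3: had never run; runs now, result 0.
  node7: had never run; runs now, result 0.
  node12: a read changed (node2 -4->0) — executes, giving 0.
  node13: a read changed (node12 -1->0) — executes, giving 0.

Note the branch switch — node3, node7 had no cache and run now for the first time.

5 derived signals run: node2, node3, node7, node12, node13.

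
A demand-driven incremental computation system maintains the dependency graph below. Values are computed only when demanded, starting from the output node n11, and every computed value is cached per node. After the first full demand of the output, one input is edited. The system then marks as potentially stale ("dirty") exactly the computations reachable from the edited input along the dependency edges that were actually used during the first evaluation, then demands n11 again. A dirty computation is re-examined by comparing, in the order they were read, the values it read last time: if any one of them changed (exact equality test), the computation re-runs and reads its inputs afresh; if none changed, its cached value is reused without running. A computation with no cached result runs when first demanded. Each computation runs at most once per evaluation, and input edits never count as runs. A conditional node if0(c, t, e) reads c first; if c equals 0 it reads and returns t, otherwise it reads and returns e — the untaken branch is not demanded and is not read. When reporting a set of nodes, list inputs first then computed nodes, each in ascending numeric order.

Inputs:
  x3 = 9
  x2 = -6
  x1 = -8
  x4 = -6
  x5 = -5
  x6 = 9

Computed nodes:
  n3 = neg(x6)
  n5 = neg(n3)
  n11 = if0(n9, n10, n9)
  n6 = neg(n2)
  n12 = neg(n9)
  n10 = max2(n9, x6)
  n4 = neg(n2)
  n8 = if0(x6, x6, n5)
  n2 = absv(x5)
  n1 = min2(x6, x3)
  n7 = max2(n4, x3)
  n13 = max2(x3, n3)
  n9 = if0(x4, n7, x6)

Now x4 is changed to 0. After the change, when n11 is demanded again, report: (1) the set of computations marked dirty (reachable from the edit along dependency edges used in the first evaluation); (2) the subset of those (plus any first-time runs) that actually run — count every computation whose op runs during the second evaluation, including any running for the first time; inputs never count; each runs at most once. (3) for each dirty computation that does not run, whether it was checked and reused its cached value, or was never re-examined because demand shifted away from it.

Marked dirty: n9, n11.
Computations that run: n2, n4, n7, n9 — 4 in total.
Checked but reused from cache: n11.
Key observation: a condition flipped, so demand reaches new nodes — n2, n4, n7 run for the first time.

First evaluation (everything demanded from the output):
  n9 = if0(x4=-6 -> else branch x6) = 9
  n11 = if0(n9=9 -> else branch n9) = 9

Propagation after the edit:
  n2: demanded for the first time — runs, produces 5.
  n4: demanded for the first time — runs, produces -5.
  n7: demanded for the first time — runs, produces 9.
  n9: runs — x4 -6->0; result 9 (same value as before).
  n11: checked — values it read are unchanged (n9 unchanged, n9 unchanged); reused cached 9 without running.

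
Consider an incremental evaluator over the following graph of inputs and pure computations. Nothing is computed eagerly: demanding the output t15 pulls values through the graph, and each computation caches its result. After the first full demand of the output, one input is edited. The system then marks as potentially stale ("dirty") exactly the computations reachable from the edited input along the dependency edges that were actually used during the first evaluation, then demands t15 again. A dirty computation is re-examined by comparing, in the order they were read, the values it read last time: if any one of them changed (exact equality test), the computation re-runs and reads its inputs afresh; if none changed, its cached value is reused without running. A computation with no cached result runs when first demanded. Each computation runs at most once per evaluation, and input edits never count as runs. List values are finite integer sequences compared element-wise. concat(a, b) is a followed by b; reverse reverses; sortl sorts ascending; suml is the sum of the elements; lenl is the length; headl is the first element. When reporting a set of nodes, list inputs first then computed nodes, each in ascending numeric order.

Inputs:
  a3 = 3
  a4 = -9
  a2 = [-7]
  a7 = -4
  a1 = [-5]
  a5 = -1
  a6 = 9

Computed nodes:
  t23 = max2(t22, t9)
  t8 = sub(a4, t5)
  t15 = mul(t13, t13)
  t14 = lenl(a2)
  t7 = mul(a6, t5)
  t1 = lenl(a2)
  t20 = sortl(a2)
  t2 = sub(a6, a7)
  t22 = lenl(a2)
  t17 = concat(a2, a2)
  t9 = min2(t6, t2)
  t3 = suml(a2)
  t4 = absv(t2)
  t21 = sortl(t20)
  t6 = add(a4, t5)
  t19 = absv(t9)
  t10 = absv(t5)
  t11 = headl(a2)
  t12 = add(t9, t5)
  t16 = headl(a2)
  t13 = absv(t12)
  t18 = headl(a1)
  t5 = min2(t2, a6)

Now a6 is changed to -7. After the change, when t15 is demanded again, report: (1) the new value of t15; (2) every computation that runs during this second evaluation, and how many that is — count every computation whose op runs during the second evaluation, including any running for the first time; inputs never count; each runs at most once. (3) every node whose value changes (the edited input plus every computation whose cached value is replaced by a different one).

Initial pass — values computed on the first demand:
  t2 = sub(9, -4) = 13
  t5 = min2(13, 9) = 9
  t6 = add(-9, 9) = 0
  t9 = min2(0, 13) = 0
  t12 = add(0, 9) = 9
  t13 = absv(9) = 9
  t15 = mul(9, 9) = 81

Second demand — change propagation:
  t2: re-runs because a6 9->-7; new result -3.
  t5: re-runs because t2 13->-3; a6 9->-7; new result -7.
  t6: re-runs because t5 9->-7; new result -16.
  t9: re-runs because t6 0->-16; t2 13->-3; new result -16.
  t12: re-runs because t9 0->-16; t5 9->-7; new result -23.
  t13: re-runs because t12 9->-23; new result 23.
  t15: re-runs because t13 9->23; t13 9->23; new result 529.

t15 now evaluates to 529.
Run set: t2, t5, t6, t9, t12, t13, t15 (7 run).
Changed values: a6, t2, t5, t6, t9, t12, t13, t15.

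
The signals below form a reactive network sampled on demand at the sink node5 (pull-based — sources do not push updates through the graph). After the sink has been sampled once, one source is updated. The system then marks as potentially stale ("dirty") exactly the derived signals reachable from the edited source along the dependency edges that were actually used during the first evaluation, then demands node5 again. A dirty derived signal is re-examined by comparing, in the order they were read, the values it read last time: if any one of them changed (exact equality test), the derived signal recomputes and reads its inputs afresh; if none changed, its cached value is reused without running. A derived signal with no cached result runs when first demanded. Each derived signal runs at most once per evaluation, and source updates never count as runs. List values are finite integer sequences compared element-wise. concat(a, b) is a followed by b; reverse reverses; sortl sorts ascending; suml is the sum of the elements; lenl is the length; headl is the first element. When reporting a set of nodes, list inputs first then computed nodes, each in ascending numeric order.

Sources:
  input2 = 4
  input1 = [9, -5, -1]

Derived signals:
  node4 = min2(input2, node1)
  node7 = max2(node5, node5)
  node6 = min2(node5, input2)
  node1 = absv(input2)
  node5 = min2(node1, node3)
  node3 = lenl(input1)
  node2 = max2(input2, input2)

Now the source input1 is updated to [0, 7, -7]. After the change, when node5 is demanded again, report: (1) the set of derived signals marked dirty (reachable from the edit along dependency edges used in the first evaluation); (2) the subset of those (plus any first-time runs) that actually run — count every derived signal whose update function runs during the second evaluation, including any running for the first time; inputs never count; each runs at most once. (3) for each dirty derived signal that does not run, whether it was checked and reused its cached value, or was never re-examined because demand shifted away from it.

Initial pass — values computed on the first demand:
  node1 = absv(4) = 4
  node3 = lenl([9, -5, -1]) = 3
  node5 = min2(4, 3) = 3

Second demand — change propagation:
  node3: re-runs because input1 [9, -5, -1]->[0, 7, -7]; new result 3 (unchanged).
  node5: re-examined; everything it read last time is the same (node1 unchanged, node3 unchanged) — cache 3 kept, no run.

The important point: node3 recomputes to an identical value, and the output ends up unchanged.

Dirty set: node3, node5.
Run set: node3 (1 run).
Re-examined without running (cache reused): node5.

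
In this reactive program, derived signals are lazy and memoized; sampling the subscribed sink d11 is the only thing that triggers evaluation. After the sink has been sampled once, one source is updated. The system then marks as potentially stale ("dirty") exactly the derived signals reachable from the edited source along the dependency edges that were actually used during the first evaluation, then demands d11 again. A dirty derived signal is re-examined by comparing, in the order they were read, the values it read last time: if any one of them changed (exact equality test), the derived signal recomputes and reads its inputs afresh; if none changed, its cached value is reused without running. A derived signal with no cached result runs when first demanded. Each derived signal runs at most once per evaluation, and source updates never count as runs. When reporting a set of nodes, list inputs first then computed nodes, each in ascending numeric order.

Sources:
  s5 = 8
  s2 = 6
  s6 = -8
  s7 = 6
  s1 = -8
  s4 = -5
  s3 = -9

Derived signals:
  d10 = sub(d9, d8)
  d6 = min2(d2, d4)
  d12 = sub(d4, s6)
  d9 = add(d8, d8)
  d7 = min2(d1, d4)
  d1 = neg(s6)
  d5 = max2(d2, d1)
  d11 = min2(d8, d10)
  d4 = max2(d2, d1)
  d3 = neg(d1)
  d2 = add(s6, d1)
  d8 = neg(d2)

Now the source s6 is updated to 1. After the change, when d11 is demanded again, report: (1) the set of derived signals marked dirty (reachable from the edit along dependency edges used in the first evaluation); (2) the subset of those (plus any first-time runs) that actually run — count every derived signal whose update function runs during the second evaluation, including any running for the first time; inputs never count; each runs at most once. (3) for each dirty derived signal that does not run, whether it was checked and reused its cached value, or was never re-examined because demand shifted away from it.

First demand of the output computes:
  d1 = neg(-8) = 8
  d2 = add(-8, 8) = 0
  d8 = neg(0) = 0
  d9 = add(0, 0) = 0
  d10 = sub(0, 0) = 0
  d11 = min2(0, 0) = 0

After the edit, cleaning proceeds:
  d1: a read changed (s6 -8->1) — executes, giving -1.
  d2: a read changed (s6 -8->1; d1 8->-1) — executes, giving 0 — identical to its old value.
  d8: dirty, but its reads are unchanged (d2 unchanged); cached 0 stands.
  d9: dirty, but its reads are unchanged (d8 unchanged, d8 unchanged); cached 0 stands.
  d10: dirty, but its reads are unchanged (d9 unchanged, d8 unchanged); cached 0 stands.
  d11: dirty, but its reads are unchanged (d8 unchanged, d10 unchanged); cached 0 stands.

Note the absorption at d2: it re-runs yet its value is the same, leaving the output's value untouched.

The edit dirties: d1, d2, d8, d9, d10, d11.
2 derived signals run: d1, d2.
Cache hits after checking: d8, d9, d10, d11.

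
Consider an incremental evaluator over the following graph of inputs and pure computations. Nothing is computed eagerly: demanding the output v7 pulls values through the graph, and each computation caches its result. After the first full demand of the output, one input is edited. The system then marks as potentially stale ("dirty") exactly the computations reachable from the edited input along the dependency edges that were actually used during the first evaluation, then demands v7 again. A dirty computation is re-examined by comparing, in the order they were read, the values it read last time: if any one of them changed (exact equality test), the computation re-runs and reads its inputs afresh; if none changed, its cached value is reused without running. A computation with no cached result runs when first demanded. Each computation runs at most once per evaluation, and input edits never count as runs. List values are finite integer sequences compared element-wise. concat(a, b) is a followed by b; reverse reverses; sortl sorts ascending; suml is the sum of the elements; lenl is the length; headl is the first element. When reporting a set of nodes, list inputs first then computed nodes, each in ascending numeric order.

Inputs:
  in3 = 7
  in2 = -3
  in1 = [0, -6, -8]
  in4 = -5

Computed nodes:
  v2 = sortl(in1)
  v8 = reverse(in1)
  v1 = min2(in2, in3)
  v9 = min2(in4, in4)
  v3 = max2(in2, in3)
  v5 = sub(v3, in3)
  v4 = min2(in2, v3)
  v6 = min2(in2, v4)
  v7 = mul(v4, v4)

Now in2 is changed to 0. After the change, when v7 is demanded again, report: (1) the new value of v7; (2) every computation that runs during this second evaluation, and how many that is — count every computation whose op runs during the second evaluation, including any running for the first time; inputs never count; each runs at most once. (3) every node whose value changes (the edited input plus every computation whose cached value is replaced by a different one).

Initial pass — values computed on the first demand:
  v3 = max2(-3, 7) = 7
  v4 = min2(-3, 7) = -3
  v7 = mul(-3, -3) = 9

Second demand — change propagation:
  v3: re-runs because in2 -3->0; new result 7 (unchanged).
  v4: re-runs because in2 -3->0; new result 0.
  v7: re-runs because v4 -3->0; v4 -3->0; new result 0.

v7 now evaluates to 0.
Run set: v3, v4, v7 (3 run).
Changed values: in2, v4, v7.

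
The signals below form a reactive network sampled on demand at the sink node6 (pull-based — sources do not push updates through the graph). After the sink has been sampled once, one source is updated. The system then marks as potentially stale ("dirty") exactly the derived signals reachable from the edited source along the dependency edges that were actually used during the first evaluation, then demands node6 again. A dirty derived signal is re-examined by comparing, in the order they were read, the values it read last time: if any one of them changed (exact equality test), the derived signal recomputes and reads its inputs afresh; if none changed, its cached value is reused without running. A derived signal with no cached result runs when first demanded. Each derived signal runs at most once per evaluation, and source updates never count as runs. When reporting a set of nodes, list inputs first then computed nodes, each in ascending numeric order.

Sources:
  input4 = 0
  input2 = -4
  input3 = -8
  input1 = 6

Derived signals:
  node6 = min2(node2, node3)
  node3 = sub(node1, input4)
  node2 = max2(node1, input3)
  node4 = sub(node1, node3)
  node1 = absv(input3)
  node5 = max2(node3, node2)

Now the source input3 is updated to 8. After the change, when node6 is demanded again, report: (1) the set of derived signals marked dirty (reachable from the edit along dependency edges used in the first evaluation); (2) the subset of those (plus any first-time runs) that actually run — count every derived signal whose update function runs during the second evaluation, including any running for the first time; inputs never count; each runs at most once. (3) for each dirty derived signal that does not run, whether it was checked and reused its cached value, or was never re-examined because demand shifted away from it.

Dirty set: node1, node2, node3, node6.
Run set: node1, node2 (2 run).
Re-examined without running (cache reused): node3, node6.
The important point: at node3 every value read last time is unchanged, so the dirty flag clears without a run.

Initial pass — values computed on the first demand:
  node1 = absv(-8) = 8
  node2 = max2(8, -8) = 8
  node3 = sub(8, 0) = 8
  node6 = min2(8, 8) = 8

Second demand — change propagation:
  node1: re-runs because input3 -8->8; new result 8 (unchanged).
  node2: re-runs because input3 -8->8; new result 8 (unchanged).
  node3: re-examined; everything it read last time is the same (node1 unchanged, input4 unchanged) — cache 8 kept, no run.
  node6: re-examined; everything it read last time is the same (node2 unchanged, node3 unchanged) — cache 8 kept, no run.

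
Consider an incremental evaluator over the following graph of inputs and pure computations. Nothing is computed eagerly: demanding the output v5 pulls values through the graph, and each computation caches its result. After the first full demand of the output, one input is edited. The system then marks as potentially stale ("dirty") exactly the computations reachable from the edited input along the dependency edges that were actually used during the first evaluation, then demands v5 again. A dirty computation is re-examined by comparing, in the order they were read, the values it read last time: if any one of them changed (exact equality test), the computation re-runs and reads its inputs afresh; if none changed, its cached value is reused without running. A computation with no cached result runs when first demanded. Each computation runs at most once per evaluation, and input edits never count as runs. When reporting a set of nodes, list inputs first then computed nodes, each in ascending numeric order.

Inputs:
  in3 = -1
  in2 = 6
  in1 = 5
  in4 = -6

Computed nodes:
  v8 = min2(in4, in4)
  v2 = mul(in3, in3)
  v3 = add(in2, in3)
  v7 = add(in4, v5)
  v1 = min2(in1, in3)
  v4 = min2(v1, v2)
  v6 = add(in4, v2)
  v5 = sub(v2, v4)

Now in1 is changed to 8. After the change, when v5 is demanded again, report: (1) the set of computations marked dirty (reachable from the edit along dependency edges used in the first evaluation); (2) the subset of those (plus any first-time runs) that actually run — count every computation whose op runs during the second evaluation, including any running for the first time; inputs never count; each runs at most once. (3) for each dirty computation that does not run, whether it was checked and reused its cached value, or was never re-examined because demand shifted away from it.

Dirty set: v1, v4, v5.
Run set: v1 (1 run).
Re-examined without running (cache reused): v4, v5.
The important point: v1 recomputes to an identical value, and the output ends up unchanged.

Initial pass — values computed on the first demand:
  v1 = min2(5, -1) = -1
  v2 = mul(-1, -1) = 1
  v4 = min2(-1, 1) = -1
  v5 = sub(1, -1) = 2

Second demand — change propagation:
  v1: re-runs because in1 5->8; new result -1 (unchanged).
  v4: re-examined; everything it read last time is the same (v1 unchanged, v2 unchanged) — cache -1 kept, no run.
  v5: re-examined; everything it read last time is the same (v2 unchanged, v4 unchanged) — cache 2 kept, no run.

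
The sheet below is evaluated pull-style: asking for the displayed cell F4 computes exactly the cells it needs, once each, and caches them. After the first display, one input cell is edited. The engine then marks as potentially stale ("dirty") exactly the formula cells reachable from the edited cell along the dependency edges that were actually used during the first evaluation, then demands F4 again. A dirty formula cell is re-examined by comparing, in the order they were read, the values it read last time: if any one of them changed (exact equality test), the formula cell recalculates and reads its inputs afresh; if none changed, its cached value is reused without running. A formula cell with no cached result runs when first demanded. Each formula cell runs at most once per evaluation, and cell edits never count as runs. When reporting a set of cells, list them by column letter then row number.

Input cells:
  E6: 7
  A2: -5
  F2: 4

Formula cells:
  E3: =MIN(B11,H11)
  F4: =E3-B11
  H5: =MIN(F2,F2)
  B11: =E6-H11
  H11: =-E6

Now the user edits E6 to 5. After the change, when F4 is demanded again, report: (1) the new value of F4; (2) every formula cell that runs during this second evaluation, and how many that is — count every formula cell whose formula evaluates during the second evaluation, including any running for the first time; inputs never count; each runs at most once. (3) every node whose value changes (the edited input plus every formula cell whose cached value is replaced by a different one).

Demanding F4 again yields -15.
4 formula cells run: B11, E3, F4, H11.
The nodes whose values change: B11, E3, E6, F4, H11.

First demand of the output computes:
  H11 = -(7) = -7
  B11 = 7 - -7 = 14
  E3 = MIN(14, -7) = -7
  F4 = -7 - 14 = -21

After the edit, cleaning proceeds:
  H11: a read changed (E6 7->5) — executes, giving -5.
  B11: a read changed (E6 7->5; H11 -7->-5) — executes, giving 10.
  E3: a read changed (B11 14->10; H11 -7->-5) — executes, giving -5.
  F4: a read changed (E3 -7->-5; B11 14->10) — executes, giving -15.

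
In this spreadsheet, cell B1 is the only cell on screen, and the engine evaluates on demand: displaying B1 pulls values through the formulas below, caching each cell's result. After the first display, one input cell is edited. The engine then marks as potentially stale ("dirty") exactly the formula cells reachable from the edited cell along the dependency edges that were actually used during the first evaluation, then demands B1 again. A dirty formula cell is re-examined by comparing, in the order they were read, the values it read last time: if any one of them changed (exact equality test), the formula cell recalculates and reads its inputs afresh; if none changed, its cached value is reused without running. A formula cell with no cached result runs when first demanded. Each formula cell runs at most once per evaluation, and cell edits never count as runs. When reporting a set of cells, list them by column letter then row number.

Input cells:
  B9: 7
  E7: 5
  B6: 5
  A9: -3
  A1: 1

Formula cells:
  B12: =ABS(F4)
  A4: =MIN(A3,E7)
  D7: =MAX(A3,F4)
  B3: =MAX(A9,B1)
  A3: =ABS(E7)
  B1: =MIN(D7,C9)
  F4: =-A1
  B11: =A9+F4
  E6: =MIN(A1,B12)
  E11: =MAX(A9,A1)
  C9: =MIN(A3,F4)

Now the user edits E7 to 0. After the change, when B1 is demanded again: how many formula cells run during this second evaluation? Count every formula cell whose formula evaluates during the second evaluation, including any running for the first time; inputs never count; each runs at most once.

Initial pass — values computed on the first demand:
  A3 = ABS(5) = 5
  F4 = -(1) = -1
  C9 = MIN(5, -1) = -1
  D7 = MAX(5, -1) = 5
  B1 = MIN(5, -1) = -1

Second demand — change propagation:
  A3: re-runs because E7 5->0; new result 0.
  C9: re-runs because A3 5->0; new result -1 (unchanged).
  D7: re-runs because A3 5->0; new result 0.
  B1: re-runs because D7 5->0; new result -1 (unchanged).

Run set: A3, B1, C9, D7 (4 run).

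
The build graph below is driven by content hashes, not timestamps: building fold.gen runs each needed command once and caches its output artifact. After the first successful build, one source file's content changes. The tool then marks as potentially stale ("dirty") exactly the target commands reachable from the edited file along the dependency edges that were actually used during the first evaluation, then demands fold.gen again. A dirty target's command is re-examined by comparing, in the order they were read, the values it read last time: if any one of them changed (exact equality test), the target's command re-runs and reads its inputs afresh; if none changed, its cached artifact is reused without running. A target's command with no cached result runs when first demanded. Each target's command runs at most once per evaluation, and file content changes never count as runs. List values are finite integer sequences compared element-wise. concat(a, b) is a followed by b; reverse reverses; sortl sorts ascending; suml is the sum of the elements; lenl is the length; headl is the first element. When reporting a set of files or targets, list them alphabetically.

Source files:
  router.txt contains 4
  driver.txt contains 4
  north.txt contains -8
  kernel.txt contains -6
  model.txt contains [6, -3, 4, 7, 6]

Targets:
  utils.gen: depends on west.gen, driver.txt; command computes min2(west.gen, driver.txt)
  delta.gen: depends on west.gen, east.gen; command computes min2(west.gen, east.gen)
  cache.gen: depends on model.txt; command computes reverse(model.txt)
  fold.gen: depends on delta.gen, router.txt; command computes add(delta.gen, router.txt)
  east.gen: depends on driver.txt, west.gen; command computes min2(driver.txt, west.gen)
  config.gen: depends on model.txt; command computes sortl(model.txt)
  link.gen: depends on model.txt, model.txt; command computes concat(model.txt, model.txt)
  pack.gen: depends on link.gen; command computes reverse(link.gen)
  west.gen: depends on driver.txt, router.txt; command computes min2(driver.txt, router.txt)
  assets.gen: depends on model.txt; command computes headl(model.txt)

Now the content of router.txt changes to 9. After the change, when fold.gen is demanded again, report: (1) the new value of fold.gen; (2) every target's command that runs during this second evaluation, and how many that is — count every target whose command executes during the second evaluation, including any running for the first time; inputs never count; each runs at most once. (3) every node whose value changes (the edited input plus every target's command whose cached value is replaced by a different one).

Initial pass — values computed on the first demand:
  west.gen = min2(4, 4) = 4
  east.gen = min2(4, 4) = 4
  delta.gen = min2(4, 4) = 4
  fold.gen = add(4, 4) = 8

Second demand — change propagation:
  west.gen: re-runs because router.txt 4->9; new result 4 (unchanged).
  east.gen: re-examined; everything it read last time is the same (driver.txt unchanged, west.gen unchanged) — cache 4 kept, no run.
  delta.gen: re-examined; everything it read last time is the same (west.gen unchanged, east.gen unchanged) — cache 4 kept, no run.
  fold.gen: re-runs because router.txt 4->9; new result 13.

The important point: at east.gen every value read last time is unchanged, so the dirty flag clears without a run.

fold.gen now evaluates to 13.
Run set: fold.gen, west.gen (2 run).
Changed values: fold.gen, router.txt.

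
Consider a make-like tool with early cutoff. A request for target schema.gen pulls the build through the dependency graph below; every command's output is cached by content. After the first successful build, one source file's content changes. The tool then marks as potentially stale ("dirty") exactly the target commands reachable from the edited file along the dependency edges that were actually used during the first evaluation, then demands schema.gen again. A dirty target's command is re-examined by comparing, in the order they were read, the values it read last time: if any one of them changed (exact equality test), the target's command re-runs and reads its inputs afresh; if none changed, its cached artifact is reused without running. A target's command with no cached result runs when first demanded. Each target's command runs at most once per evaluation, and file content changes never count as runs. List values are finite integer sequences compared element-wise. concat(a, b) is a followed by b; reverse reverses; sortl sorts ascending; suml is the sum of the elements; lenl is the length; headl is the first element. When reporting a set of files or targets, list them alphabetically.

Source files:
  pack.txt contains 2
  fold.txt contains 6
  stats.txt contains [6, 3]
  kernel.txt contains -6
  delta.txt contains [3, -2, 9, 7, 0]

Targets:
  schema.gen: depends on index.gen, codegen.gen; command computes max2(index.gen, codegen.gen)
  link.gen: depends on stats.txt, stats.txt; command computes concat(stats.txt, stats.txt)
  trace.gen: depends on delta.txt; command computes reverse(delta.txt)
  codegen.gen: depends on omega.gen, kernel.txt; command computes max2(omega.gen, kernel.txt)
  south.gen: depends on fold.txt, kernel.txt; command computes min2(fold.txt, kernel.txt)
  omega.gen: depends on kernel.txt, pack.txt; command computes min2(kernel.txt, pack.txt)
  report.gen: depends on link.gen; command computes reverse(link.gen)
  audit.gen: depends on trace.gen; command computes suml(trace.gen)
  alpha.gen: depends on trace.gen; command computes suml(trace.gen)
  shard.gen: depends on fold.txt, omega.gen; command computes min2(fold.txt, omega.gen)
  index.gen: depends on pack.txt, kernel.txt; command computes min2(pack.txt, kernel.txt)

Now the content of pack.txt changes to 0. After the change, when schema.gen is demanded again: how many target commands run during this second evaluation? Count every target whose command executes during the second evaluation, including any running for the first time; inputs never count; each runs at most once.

First demand of the output computes:
  index.gen = min2(2, -6) = -6
  omega.gen = min2(-6, 2) = -6
  codegen.gen = max2(-6, -6) = -6
  schema.gen = max2(-6, -6) = -6

After the edit, cleaning proceeds:
  index.gen: a read changed (pack.txt 2->0) — executes, giving -6 — identical to its old value.
  omega.gen: a read changed (pack.txt 2->0) — executes, giving -6 — identical to its old value.
  codegen.gen: dirty, but its reads are unchanged (omega.gen unchanged, kernel.txt unchanged); cached -6 stands.
  schema.gen: dirty, but its reads are unchanged (index.gen unchanged, codegen.gen unchanged); cached -6 stands.

Note where the cutoff bites: codegen.gen is checked, finds nothing changed, and keeps its cache.

2 target commands run: index.gen, omega.gen.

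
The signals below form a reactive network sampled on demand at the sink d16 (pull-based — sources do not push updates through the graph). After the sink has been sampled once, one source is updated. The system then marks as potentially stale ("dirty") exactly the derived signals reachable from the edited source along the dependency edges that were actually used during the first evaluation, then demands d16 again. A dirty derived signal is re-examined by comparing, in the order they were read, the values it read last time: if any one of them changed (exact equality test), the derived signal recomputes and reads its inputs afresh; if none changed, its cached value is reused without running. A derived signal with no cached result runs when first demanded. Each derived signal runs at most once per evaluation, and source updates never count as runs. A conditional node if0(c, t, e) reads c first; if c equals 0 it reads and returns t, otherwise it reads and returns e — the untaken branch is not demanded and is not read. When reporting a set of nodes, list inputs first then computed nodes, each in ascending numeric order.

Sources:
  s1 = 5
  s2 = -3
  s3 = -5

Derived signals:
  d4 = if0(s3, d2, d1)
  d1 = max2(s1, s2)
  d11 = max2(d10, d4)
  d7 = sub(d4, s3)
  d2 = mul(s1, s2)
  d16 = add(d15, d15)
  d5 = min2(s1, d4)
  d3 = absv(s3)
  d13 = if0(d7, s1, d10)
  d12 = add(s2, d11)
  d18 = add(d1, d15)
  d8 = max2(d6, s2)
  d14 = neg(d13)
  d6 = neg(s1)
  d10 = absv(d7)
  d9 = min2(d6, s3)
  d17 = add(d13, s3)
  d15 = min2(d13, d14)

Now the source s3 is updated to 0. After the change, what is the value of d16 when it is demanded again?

Initial pass — values computed on the first demand:
  d1 = max2(5, -3) = 5
  d4 = if0(s3=-5 -> else branch d1) = 5
  d7 = sub(5, -5) = 10
  d10 = absv(10) = 10
  d13 = if0(d7=10 -> else branch d10) = 10
  d14 = neg(10) = -10
  d15 = min2(10, -10) = -10
  d16 = add(-10, -10) = -20

Second demand — change propagation:
  d2: newly demanded (no cache) — executes and yields -15.
  d4: re-runs because s3 -5->0; new result -15.
  d7: re-runs because d4 5->-15; s3 -5->0; new result -15.
  d10: re-runs because d7 10->-15; new result 15.
  d13: re-runs because d7 10->-15; d10 10->15; new result 15.
  d14: re-runs because d13 10->15; new result -15.
  d15: re-runs because d13 10->15; d14 -10->-15; new result -15.
  d16: re-runs because d15 -10->-15; d15 -10->-15; new result -30.

The important point: the flipped condition pulls in fresh nodes; d2 runs for the first time.

d16 now evaluates to -30.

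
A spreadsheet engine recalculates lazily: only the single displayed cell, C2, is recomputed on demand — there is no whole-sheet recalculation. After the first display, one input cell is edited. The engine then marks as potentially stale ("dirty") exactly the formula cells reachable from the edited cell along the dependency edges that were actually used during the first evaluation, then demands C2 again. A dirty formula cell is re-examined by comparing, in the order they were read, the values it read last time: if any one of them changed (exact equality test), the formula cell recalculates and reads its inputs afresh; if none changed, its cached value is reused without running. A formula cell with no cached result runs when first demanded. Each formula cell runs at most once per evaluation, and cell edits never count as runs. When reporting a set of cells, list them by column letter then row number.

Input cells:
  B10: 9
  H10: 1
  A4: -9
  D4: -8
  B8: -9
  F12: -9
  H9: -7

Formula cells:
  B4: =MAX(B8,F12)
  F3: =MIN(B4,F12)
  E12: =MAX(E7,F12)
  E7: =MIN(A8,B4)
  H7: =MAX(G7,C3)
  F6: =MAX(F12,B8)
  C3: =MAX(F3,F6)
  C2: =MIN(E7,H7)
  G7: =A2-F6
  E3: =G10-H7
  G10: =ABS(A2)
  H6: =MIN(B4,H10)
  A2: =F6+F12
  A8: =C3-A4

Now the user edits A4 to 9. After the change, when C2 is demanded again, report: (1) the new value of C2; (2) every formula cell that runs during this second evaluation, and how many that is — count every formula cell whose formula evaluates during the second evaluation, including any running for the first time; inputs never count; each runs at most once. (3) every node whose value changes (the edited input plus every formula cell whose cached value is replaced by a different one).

New value of C2: -18.
Formula cells that run: A8, C2, E7 — 3 in total.
Values that change: A4, A8, C2, E7.

First evaluation (everything demanded from the output):
  B4 = MAX(-9, -9) = -9
  F3 = MIN(-9, -9) = -9
  F6 = MAX(-9, -9) = -9
  A2 = -9 + -9 = -18
  C3 = MAX(-9, -9) = -9
  A8 = -9 - -9 = 0
  E7 = MIN(0, -9) = -9
  G7 = -18 - -9 = -9
  H7 = MAX(-9, -9) = -9
  C2 = MIN(-9, -9) = -9

Propagation after the edit:
  A8: runs — A4 -9->9; result -18.
  E7: runs — A8 0->-18; result -18.
  C2: runs — E7 -9->-18; result -18.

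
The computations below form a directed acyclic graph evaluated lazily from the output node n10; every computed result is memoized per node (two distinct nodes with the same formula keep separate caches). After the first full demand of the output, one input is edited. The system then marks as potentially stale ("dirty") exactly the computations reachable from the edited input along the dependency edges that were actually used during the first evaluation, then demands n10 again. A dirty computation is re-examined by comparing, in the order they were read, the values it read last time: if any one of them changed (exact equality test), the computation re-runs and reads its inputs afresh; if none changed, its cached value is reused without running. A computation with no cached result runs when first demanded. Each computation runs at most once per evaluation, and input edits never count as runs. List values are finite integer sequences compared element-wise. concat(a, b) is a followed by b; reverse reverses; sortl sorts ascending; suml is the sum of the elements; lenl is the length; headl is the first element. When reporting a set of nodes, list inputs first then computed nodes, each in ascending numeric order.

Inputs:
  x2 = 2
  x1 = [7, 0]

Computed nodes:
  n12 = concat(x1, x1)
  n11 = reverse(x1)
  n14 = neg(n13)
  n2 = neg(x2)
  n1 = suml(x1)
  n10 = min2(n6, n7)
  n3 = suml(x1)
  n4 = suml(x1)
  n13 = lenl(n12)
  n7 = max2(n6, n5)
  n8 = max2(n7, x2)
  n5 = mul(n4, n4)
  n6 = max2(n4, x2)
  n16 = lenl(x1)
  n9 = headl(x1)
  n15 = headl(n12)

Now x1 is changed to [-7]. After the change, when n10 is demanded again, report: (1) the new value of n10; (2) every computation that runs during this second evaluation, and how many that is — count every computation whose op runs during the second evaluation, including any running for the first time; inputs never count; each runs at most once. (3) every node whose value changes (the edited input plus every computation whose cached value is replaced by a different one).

First demand of the output computes:
  n4 = suml([7, 0]) = 7
  n5 = mul(7, 7) = 49
  n6 = max2(7, 2) = 7
  n7 = max2(7, 49) = 49
  n10 = min2(7, 49) = 7

After the edit, cleaning proceeds:
  n4: a read changed (x1 [7, 0]->[-7]) — executes, giving -7.
  n5: a read changed (n4 7->-7; n4 7->-7) — executes, giving 49 — identical to its old value.
  n6: a read changed (n4 7->-7) — executes, giving 2.
  n7: a read changed (n6 7->2) — executes, giving 49 — identical to its old value.
  n10: a read changed (n6 7->2) — executes, giving 2.

Demanding n10 again yields 2.
5 computations run: n4, n5, n6, n7, n10.
The nodes whose values change: x1, n4, n6, n10.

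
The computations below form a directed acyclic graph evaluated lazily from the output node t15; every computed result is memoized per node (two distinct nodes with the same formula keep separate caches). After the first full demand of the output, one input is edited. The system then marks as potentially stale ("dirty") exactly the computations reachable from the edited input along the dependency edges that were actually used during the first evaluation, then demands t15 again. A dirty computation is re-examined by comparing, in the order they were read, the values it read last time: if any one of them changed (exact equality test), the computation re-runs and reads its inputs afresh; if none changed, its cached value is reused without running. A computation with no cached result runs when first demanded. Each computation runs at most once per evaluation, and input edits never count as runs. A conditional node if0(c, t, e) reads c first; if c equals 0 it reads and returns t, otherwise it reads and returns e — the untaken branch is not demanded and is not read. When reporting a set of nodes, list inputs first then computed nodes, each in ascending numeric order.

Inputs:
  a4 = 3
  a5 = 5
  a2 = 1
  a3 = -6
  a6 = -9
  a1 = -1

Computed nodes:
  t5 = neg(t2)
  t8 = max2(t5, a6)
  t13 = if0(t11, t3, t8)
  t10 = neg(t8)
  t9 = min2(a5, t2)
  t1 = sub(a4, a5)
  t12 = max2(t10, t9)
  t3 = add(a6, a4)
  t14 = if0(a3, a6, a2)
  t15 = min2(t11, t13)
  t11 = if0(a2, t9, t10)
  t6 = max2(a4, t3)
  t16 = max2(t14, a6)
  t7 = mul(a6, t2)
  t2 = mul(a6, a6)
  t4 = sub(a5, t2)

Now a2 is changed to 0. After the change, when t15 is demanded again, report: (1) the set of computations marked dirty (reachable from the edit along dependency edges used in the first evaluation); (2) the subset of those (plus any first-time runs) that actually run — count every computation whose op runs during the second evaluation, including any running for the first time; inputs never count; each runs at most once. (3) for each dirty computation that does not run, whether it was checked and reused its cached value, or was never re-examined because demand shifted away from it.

The edit dirties: t11, t13, t15.
4 computations run: t9, t11, t13, t15.
No dirty computation escaped a run.
Note the branch switch — t9 had no cache and runs now for the first time.

First demand of the output computes:
  t2 = mul(-9, -9) = 81
  t5 = neg(81) = -81
  t8 = max2(-81, -9) = -9
  t10 = neg(-9) = 9
  t11 = if0(a2=1 -> else branch t10) = 9
  t13 = if0(t11=9 -> else branch t8) = -9
  t15 = min2(9, -9) = -9

After the edit, cleaning proceeds:
  t9: had never run; runs now, result 5.
  t11: a read changed (a2 1->0) — executes, giving 5.
  t13: a read changed (t11 9->5) — executes, giving -9 — identical to its old value.
  t15: a read changed (t11 9->5) — executes, giving -9 — identical to its old value.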